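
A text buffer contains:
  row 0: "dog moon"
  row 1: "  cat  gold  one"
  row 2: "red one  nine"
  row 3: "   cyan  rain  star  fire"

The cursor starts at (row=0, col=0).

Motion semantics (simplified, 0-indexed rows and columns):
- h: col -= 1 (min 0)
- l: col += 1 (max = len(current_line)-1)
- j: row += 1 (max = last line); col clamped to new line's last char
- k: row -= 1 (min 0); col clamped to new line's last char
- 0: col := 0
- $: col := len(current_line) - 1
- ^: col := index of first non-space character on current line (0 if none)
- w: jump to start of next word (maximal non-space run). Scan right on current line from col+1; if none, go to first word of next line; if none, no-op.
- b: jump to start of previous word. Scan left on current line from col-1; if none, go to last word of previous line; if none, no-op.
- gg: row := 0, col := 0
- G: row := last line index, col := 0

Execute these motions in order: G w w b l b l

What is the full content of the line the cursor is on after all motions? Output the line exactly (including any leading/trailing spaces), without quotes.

Answer:    cyan  rain  star  fire

Derivation:
After 1 (G): row=3 col=0 char='_'
After 2 (w): row=3 col=3 char='c'
After 3 (w): row=3 col=9 char='r'
After 4 (b): row=3 col=3 char='c'
After 5 (l): row=3 col=4 char='y'
After 6 (b): row=3 col=3 char='c'
After 7 (l): row=3 col=4 char='y'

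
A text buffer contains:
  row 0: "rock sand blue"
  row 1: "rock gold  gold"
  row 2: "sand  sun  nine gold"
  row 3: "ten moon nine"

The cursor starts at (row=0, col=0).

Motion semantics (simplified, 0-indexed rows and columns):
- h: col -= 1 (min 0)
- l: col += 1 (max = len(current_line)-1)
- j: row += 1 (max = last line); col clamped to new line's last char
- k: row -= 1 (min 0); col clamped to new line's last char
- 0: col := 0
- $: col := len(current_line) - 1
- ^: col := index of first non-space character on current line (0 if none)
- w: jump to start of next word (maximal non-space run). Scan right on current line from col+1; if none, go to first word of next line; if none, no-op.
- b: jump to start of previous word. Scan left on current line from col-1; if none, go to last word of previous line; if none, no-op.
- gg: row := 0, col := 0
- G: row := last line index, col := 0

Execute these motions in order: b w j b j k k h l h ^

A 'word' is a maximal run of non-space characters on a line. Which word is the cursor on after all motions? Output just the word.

Answer: rock

Derivation:
After 1 (b): row=0 col=0 char='r'
After 2 (w): row=0 col=5 char='s'
After 3 (j): row=1 col=5 char='g'
After 4 (b): row=1 col=0 char='r'
After 5 (j): row=2 col=0 char='s'
After 6 (k): row=1 col=0 char='r'
After 7 (k): row=0 col=0 char='r'
After 8 (h): row=0 col=0 char='r'
After 9 (l): row=0 col=1 char='o'
After 10 (h): row=0 col=0 char='r'
After 11 (^): row=0 col=0 char='r'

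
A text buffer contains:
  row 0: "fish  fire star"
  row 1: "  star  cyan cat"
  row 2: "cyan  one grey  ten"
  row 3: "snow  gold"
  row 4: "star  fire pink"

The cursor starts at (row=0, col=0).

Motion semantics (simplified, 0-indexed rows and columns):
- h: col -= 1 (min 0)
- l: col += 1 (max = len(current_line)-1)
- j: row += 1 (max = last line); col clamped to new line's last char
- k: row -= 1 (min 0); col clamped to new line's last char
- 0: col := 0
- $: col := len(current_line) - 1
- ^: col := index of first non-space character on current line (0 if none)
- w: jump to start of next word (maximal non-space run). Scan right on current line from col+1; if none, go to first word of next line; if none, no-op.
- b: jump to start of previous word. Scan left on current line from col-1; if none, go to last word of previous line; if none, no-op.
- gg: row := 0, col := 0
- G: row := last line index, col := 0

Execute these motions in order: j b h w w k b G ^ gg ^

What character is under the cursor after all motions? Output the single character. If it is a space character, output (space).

After 1 (j): row=1 col=0 char='_'
After 2 (b): row=0 col=11 char='s'
After 3 (h): row=0 col=10 char='_'
After 4 (w): row=0 col=11 char='s'
After 5 (w): row=1 col=2 char='s'
After 6 (k): row=0 col=2 char='s'
After 7 (b): row=0 col=0 char='f'
After 8 (G): row=4 col=0 char='s'
After 9 (^): row=4 col=0 char='s'
After 10 (gg): row=0 col=0 char='f'
After 11 (^): row=0 col=0 char='f'

Answer: f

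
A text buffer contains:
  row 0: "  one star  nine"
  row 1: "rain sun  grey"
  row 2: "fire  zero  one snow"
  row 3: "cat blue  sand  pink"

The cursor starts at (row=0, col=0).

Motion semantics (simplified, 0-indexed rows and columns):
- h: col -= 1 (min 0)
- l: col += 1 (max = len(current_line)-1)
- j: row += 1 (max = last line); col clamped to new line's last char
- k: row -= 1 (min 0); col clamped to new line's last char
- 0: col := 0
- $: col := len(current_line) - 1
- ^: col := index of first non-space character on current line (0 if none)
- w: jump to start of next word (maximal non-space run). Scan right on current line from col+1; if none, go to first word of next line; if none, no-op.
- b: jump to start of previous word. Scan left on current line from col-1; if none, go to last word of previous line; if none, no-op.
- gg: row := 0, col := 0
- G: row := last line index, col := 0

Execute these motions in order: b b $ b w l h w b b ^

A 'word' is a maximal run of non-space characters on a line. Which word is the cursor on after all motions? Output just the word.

Answer: one

Derivation:
After 1 (b): row=0 col=0 char='_'
After 2 (b): row=0 col=0 char='_'
After 3 ($): row=0 col=15 char='e'
After 4 (b): row=0 col=12 char='n'
After 5 (w): row=1 col=0 char='r'
After 6 (l): row=1 col=1 char='a'
After 7 (h): row=1 col=0 char='r'
After 8 (w): row=1 col=5 char='s'
After 9 (b): row=1 col=0 char='r'
After 10 (b): row=0 col=12 char='n'
After 11 (^): row=0 col=2 char='o'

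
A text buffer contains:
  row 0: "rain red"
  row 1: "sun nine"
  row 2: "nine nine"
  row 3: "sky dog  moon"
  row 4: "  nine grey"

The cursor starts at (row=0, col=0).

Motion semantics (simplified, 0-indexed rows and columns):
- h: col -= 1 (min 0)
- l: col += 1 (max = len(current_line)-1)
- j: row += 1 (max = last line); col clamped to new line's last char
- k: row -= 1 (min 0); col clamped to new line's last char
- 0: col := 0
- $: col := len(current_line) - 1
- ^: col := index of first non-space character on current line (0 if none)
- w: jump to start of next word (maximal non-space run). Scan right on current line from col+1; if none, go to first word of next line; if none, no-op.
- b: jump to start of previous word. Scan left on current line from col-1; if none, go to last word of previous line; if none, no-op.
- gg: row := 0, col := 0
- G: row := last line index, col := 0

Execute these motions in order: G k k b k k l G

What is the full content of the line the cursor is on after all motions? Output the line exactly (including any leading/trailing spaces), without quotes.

Answer:   nine grey

Derivation:
After 1 (G): row=4 col=0 char='_'
After 2 (k): row=3 col=0 char='s'
After 3 (k): row=2 col=0 char='n'
After 4 (b): row=1 col=4 char='n'
After 5 (k): row=0 col=4 char='_'
After 6 (k): row=0 col=4 char='_'
After 7 (l): row=0 col=5 char='r'
After 8 (G): row=4 col=0 char='_'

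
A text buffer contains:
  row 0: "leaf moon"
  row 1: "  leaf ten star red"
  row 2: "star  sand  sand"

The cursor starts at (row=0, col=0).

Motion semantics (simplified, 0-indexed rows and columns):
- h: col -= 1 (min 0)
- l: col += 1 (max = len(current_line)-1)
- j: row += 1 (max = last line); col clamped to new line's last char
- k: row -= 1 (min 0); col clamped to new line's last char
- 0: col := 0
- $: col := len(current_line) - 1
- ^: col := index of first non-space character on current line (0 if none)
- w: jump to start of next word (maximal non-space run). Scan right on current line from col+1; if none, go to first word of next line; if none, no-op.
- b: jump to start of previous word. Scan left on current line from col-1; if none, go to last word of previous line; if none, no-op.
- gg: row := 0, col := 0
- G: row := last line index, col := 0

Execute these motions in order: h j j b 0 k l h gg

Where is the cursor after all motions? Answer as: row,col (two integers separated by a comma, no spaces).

After 1 (h): row=0 col=0 char='l'
After 2 (j): row=1 col=0 char='_'
After 3 (j): row=2 col=0 char='s'
After 4 (b): row=1 col=16 char='r'
After 5 (0): row=1 col=0 char='_'
After 6 (k): row=0 col=0 char='l'
After 7 (l): row=0 col=1 char='e'
After 8 (h): row=0 col=0 char='l'
After 9 (gg): row=0 col=0 char='l'

Answer: 0,0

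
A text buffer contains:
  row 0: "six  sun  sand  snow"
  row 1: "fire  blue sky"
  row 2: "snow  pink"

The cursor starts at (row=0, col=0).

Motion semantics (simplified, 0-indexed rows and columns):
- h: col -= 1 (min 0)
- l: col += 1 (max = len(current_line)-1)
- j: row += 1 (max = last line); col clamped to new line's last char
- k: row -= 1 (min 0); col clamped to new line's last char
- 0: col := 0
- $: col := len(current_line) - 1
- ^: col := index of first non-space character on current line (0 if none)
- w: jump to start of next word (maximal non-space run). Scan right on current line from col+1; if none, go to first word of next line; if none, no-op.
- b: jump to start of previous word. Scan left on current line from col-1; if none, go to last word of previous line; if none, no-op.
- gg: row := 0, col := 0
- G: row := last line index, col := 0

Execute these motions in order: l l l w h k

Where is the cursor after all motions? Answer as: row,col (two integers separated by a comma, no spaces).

Answer: 0,4

Derivation:
After 1 (l): row=0 col=1 char='i'
After 2 (l): row=0 col=2 char='x'
After 3 (l): row=0 col=3 char='_'
After 4 (w): row=0 col=5 char='s'
After 5 (h): row=0 col=4 char='_'
After 6 (k): row=0 col=4 char='_'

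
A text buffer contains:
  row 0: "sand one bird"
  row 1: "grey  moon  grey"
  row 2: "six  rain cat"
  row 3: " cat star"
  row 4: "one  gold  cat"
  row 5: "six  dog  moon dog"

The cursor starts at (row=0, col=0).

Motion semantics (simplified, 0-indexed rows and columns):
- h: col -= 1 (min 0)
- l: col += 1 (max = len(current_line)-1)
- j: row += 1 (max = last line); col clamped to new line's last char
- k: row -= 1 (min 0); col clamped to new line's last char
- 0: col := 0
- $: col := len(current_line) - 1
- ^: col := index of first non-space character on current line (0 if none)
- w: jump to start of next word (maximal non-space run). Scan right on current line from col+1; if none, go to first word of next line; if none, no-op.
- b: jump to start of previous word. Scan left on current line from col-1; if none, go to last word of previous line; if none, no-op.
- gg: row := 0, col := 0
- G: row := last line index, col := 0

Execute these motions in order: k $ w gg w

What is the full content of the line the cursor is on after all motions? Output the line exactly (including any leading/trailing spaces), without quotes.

After 1 (k): row=0 col=0 char='s'
After 2 ($): row=0 col=12 char='d'
After 3 (w): row=1 col=0 char='g'
After 4 (gg): row=0 col=0 char='s'
After 5 (w): row=0 col=5 char='o'

Answer: sand one bird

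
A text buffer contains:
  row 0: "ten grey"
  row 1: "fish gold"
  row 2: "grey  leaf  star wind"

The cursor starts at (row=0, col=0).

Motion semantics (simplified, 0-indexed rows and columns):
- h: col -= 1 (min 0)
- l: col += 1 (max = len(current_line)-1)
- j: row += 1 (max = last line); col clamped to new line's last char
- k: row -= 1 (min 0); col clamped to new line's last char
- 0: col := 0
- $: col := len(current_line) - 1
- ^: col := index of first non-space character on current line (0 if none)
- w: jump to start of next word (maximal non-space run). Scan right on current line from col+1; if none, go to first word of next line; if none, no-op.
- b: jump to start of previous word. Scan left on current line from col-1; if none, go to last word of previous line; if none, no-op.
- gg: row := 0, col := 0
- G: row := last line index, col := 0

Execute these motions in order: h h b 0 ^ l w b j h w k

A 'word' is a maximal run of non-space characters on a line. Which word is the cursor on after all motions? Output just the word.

After 1 (h): row=0 col=0 char='t'
After 2 (h): row=0 col=0 char='t'
After 3 (b): row=0 col=0 char='t'
After 4 (0): row=0 col=0 char='t'
After 5 (^): row=0 col=0 char='t'
After 6 (l): row=0 col=1 char='e'
After 7 (w): row=0 col=4 char='g'
After 8 (b): row=0 col=0 char='t'
After 9 (j): row=1 col=0 char='f'
After 10 (h): row=1 col=0 char='f'
After 11 (w): row=1 col=5 char='g'
After 12 (k): row=0 col=5 char='r'

Answer: grey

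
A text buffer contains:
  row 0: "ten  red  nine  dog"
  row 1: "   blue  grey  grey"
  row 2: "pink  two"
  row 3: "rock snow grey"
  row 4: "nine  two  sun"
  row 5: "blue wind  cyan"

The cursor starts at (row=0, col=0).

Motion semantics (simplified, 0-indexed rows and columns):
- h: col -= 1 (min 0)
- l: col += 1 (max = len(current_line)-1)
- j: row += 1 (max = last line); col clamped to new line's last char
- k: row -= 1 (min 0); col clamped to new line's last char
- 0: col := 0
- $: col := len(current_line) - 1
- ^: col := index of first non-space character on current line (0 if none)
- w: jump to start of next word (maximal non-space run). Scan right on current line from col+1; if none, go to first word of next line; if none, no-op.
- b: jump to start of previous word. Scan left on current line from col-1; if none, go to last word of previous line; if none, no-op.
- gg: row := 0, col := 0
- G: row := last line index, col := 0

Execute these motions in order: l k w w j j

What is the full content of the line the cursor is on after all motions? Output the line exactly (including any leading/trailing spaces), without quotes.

Answer: pink  two

Derivation:
After 1 (l): row=0 col=1 char='e'
After 2 (k): row=0 col=1 char='e'
After 3 (w): row=0 col=5 char='r'
After 4 (w): row=0 col=10 char='n'
After 5 (j): row=1 col=10 char='r'
After 6 (j): row=2 col=8 char='o'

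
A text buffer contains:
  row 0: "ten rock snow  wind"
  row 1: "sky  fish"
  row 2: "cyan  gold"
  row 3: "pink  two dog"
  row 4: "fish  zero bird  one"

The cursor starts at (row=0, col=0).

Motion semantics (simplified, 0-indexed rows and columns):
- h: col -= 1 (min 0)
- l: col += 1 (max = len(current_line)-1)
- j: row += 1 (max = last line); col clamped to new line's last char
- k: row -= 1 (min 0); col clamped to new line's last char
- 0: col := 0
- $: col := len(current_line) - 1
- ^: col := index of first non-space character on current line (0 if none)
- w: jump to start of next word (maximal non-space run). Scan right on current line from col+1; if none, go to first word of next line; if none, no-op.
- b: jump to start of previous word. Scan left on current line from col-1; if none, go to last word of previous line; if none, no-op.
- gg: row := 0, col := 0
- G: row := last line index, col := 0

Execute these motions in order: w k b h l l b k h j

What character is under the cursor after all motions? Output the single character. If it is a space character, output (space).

After 1 (w): row=0 col=4 char='r'
After 2 (k): row=0 col=4 char='r'
After 3 (b): row=0 col=0 char='t'
After 4 (h): row=0 col=0 char='t'
After 5 (l): row=0 col=1 char='e'
After 6 (l): row=0 col=2 char='n'
After 7 (b): row=0 col=0 char='t'
After 8 (k): row=0 col=0 char='t'
After 9 (h): row=0 col=0 char='t'
After 10 (j): row=1 col=0 char='s'

Answer: s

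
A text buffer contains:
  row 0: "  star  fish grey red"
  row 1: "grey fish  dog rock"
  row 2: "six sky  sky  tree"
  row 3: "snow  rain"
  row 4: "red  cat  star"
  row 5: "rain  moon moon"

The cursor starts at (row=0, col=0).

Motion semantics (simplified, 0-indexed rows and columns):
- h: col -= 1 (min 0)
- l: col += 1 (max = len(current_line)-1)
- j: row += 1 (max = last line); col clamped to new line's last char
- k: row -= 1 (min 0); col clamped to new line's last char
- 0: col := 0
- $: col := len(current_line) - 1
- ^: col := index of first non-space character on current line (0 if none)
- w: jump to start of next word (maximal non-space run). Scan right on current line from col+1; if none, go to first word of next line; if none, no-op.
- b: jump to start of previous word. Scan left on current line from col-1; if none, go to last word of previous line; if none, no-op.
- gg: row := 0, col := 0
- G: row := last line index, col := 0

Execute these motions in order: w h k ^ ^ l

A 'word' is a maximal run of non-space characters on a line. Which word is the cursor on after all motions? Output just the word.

Answer: star

Derivation:
After 1 (w): row=0 col=2 char='s'
After 2 (h): row=0 col=1 char='_'
After 3 (k): row=0 col=1 char='_'
After 4 (^): row=0 col=2 char='s'
After 5 (^): row=0 col=2 char='s'
After 6 (l): row=0 col=3 char='t'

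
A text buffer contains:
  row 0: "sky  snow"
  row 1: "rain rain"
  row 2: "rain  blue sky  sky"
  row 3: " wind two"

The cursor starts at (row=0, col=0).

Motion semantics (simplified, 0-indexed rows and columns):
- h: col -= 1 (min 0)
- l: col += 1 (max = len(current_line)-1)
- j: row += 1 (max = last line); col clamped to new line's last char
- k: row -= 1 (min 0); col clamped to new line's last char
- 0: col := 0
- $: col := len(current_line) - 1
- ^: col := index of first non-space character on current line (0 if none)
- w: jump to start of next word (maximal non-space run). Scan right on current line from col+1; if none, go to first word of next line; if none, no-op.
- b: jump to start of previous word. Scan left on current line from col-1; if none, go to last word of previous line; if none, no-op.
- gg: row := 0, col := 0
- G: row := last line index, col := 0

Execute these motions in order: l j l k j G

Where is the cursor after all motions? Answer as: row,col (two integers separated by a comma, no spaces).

Answer: 3,0

Derivation:
After 1 (l): row=0 col=1 char='k'
After 2 (j): row=1 col=1 char='a'
After 3 (l): row=1 col=2 char='i'
After 4 (k): row=0 col=2 char='y'
After 5 (j): row=1 col=2 char='i'
After 6 (G): row=3 col=0 char='_'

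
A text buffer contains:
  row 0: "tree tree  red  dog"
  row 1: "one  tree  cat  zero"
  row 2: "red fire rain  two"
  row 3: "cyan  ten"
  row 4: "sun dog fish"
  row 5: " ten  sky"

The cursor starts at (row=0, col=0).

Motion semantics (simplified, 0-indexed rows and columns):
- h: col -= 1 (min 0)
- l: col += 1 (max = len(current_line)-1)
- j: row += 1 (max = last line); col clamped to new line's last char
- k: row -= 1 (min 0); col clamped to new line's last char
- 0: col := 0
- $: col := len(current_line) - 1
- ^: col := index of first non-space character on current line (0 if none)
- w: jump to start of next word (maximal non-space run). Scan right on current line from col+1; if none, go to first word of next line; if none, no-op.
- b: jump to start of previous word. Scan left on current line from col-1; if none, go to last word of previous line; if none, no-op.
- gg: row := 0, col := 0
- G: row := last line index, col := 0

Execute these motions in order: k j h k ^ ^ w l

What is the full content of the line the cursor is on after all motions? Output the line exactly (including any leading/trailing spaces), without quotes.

After 1 (k): row=0 col=0 char='t'
After 2 (j): row=1 col=0 char='o'
After 3 (h): row=1 col=0 char='o'
After 4 (k): row=0 col=0 char='t'
After 5 (^): row=0 col=0 char='t'
After 6 (^): row=0 col=0 char='t'
After 7 (w): row=0 col=5 char='t'
After 8 (l): row=0 col=6 char='r'

Answer: tree tree  red  dog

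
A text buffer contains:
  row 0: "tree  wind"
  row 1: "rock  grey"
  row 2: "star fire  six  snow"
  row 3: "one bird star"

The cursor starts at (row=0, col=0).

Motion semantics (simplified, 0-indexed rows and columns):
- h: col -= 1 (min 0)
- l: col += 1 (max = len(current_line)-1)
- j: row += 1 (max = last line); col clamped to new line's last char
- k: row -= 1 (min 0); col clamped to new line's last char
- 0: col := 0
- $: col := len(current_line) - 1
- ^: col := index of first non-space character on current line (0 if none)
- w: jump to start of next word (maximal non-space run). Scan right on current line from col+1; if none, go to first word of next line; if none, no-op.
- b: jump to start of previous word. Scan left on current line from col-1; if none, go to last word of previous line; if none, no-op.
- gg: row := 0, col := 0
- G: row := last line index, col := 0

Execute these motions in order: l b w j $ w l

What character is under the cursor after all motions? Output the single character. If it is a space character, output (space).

After 1 (l): row=0 col=1 char='r'
After 2 (b): row=0 col=0 char='t'
After 3 (w): row=0 col=6 char='w'
After 4 (j): row=1 col=6 char='g'
After 5 ($): row=1 col=9 char='y'
After 6 (w): row=2 col=0 char='s'
After 7 (l): row=2 col=1 char='t'

Answer: t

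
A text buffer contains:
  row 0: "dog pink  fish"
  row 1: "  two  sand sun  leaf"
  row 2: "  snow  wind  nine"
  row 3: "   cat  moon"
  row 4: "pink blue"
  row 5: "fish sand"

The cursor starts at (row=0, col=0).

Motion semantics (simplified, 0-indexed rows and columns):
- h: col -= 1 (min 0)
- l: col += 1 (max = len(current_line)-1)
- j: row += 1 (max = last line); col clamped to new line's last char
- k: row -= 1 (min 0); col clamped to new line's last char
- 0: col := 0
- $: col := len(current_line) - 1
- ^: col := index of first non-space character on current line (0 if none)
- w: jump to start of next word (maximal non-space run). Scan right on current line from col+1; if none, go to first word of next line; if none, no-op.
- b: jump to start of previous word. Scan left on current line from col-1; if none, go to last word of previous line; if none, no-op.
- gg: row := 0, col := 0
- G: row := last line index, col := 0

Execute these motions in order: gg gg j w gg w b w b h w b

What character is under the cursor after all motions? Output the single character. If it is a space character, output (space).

After 1 (gg): row=0 col=0 char='d'
After 2 (gg): row=0 col=0 char='d'
After 3 (j): row=1 col=0 char='_'
After 4 (w): row=1 col=2 char='t'
After 5 (gg): row=0 col=0 char='d'
After 6 (w): row=0 col=4 char='p'
After 7 (b): row=0 col=0 char='d'
After 8 (w): row=0 col=4 char='p'
After 9 (b): row=0 col=0 char='d'
After 10 (h): row=0 col=0 char='d'
After 11 (w): row=0 col=4 char='p'
After 12 (b): row=0 col=0 char='d'

Answer: d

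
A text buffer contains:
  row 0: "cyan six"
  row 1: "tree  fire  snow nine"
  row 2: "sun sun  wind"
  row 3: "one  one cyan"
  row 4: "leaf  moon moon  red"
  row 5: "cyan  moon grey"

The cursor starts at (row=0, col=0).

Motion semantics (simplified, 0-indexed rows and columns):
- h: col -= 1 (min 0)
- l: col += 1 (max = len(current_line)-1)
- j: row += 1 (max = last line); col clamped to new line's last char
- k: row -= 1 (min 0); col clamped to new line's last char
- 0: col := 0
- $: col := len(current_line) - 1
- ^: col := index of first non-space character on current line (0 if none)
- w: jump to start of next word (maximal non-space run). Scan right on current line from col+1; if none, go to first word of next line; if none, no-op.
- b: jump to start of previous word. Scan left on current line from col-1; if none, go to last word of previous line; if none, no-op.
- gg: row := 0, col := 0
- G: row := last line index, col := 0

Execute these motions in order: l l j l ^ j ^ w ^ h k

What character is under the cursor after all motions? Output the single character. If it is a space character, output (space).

Answer: t

Derivation:
After 1 (l): row=0 col=1 char='y'
After 2 (l): row=0 col=2 char='a'
After 3 (j): row=1 col=2 char='e'
After 4 (l): row=1 col=3 char='e'
After 5 (^): row=1 col=0 char='t'
After 6 (j): row=2 col=0 char='s'
After 7 (^): row=2 col=0 char='s'
After 8 (w): row=2 col=4 char='s'
After 9 (^): row=2 col=0 char='s'
After 10 (h): row=2 col=0 char='s'
After 11 (k): row=1 col=0 char='t'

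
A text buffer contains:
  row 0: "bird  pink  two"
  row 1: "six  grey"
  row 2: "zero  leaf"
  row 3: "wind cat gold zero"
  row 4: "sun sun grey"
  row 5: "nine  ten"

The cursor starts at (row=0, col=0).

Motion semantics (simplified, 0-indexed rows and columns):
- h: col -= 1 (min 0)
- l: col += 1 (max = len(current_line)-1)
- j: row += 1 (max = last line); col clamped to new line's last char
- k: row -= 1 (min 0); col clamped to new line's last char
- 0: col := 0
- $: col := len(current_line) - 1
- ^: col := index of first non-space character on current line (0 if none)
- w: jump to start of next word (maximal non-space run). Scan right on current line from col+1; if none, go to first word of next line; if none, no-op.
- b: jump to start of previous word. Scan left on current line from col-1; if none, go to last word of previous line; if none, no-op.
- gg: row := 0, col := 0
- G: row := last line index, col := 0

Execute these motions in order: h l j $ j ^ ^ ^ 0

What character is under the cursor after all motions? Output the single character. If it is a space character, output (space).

After 1 (h): row=0 col=0 char='b'
After 2 (l): row=0 col=1 char='i'
After 3 (j): row=1 col=1 char='i'
After 4 ($): row=1 col=8 char='y'
After 5 (j): row=2 col=8 char='a'
After 6 (^): row=2 col=0 char='z'
After 7 (^): row=2 col=0 char='z'
After 8 (^): row=2 col=0 char='z'
After 9 (0): row=2 col=0 char='z'

Answer: z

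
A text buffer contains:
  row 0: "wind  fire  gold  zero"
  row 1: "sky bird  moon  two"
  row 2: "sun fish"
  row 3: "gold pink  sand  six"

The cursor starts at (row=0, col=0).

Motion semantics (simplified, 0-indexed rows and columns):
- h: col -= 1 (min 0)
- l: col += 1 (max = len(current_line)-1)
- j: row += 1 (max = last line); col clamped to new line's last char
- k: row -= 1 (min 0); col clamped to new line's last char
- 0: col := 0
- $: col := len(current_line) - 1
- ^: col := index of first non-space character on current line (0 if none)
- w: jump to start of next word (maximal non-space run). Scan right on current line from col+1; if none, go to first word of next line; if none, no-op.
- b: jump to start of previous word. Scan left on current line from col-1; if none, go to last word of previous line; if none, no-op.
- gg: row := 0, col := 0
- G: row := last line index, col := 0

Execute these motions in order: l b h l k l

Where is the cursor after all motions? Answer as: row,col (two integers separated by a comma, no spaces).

After 1 (l): row=0 col=1 char='i'
After 2 (b): row=0 col=0 char='w'
After 3 (h): row=0 col=0 char='w'
After 4 (l): row=0 col=1 char='i'
After 5 (k): row=0 col=1 char='i'
After 6 (l): row=0 col=2 char='n'

Answer: 0,2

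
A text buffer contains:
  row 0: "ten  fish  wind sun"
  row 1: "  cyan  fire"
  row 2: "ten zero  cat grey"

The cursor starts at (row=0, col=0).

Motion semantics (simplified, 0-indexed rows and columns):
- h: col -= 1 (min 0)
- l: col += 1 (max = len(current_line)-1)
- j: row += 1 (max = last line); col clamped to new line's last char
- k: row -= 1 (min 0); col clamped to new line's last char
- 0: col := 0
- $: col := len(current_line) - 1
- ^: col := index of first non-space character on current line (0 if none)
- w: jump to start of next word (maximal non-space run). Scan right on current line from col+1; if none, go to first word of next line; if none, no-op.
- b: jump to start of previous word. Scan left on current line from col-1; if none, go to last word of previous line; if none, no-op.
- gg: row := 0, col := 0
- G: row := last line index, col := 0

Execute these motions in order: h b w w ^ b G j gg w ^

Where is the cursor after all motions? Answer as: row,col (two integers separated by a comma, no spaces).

After 1 (h): row=0 col=0 char='t'
After 2 (b): row=0 col=0 char='t'
After 3 (w): row=0 col=5 char='f'
After 4 (w): row=0 col=11 char='w'
After 5 (^): row=0 col=0 char='t'
After 6 (b): row=0 col=0 char='t'
After 7 (G): row=2 col=0 char='t'
After 8 (j): row=2 col=0 char='t'
After 9 (gg): row=0 col=0 char='t'
After 10 (w): row=0 col=5 char='f'
After 11 (^): row=0 col=0 char='t'

Answer: 0,0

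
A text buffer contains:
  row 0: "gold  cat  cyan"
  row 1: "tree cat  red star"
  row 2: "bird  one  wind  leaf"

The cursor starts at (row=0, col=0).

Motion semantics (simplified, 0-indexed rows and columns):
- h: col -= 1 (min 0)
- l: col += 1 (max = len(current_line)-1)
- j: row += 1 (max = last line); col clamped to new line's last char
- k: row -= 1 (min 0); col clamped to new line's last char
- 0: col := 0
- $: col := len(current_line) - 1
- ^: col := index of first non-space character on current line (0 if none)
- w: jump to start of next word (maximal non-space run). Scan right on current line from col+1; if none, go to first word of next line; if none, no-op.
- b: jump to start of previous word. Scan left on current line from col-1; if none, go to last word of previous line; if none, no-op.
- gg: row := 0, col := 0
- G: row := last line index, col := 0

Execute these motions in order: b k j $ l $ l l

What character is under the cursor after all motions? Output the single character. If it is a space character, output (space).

After 1 (b): row=0 col=0 char='g'
After 2 (k): row=0 col=0 char='g'
After 3 (j): row=1 col=0 char='t'
After 4 ($): row=1 col=17 char='r'
After 5 (l): row=1 col=17 char='r'
After 6 ($): row=1 col=17 char='r'
After 7 (l): row=1 col=17 char='r'
After 8 (l): row=1 col=17 char='r'

Answer: r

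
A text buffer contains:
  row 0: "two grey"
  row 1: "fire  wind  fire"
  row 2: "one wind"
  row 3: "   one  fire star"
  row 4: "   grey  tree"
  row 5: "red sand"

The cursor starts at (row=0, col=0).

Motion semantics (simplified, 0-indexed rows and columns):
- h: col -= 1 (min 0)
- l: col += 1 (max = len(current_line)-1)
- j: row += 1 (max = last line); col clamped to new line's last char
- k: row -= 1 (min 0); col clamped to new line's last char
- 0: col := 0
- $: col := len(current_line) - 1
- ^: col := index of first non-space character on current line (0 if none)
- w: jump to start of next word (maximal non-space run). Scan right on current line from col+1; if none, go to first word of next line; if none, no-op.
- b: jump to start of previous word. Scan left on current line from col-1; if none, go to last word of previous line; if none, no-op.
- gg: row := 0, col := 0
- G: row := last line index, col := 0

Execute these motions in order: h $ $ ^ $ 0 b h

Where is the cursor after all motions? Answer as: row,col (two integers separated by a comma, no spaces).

After 1 (h): row=0 col=0 char='t'
After 2 ($): row=0 col=7 char='y'
After 3 ($): row=0 col=7 char='y'
After 4 (^): row=0 col=0 char='t'
After 5 ($): row=0 col=7 char='y'
After 6 (0): row=0 col=0 char='t'
After 7 (b): row=0 col=0 char='t'
After 8 (h): row=0 col=0 char='t'

Answer: 0,0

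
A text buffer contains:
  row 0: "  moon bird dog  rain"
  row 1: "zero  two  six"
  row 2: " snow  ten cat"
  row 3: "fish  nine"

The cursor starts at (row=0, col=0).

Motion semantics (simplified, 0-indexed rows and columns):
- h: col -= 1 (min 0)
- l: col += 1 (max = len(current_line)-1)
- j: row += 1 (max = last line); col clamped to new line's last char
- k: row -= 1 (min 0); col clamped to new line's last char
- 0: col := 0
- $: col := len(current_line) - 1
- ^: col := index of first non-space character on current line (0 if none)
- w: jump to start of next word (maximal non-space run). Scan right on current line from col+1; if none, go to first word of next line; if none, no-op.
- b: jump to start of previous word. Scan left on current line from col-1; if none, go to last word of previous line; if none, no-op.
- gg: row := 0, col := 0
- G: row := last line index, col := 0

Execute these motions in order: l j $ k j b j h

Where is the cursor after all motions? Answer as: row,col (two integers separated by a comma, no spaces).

Answer: 2,10

Derivation:
After 1 (l): row=0 col=1 char='_'
After 2 (j): row=1 col=1 char='e'
After 3 ($): row=1 col=13 char='x'
After 4 (k): row=0 col=13 char='o'
After 5 (j): row=1 col=13 char='x'
After 6 (b): row=1 col=11 char='s'
After 7 (j): row=2 col=11 char='c'
After 8 (h): row=2 col=10 char='_'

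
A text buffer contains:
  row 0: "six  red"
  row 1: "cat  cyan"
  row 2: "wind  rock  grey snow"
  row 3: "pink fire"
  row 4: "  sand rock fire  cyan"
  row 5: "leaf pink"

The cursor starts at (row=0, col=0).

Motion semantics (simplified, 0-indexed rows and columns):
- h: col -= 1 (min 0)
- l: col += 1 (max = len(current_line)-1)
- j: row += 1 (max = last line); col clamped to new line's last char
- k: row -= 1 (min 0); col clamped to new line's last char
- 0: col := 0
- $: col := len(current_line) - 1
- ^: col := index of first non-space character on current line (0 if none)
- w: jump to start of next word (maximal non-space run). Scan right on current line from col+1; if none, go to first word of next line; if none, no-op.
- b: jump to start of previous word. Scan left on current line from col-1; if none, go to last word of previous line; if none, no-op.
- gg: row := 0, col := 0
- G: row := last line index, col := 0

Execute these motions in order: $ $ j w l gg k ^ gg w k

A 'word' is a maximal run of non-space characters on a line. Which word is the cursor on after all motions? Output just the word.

After 1 ($): row=0 col=7 char='d'
After 2 ($): row=0 col=7 char='d'
After 3 (j): row=1 col=7 char='a'
After 4 (w): row=2 col=0 char='w'
After 5 (l): row=2 col=1 char='i'
After 6 (gg): row=0 col=0 char='s'
After 7 (k): row=0 col=0 char='s'
After 8 (^): row=0 col=0 char='s'
After 9 (gg): row=0 col=0 char='s'
After 10 (w): row=0 col=5 char='r'
After 11 (k): row=0 col=5 char='r'

Answer: red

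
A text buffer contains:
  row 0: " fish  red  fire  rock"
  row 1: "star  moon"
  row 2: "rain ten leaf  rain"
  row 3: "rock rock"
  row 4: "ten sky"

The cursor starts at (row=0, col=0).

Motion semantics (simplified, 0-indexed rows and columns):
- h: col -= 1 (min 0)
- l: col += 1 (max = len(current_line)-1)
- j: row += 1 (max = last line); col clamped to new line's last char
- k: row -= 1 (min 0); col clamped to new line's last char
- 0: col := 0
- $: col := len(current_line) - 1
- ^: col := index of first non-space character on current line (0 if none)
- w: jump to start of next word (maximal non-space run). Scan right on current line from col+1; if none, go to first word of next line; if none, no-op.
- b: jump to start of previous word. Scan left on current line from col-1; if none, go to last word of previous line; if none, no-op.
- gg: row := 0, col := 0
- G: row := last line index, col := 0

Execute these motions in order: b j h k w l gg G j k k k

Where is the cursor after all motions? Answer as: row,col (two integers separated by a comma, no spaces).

After 1 (b): row=0 col=0 char='_'
After 2 (j): row=1 col=0 char='s'
After 3 (h): row=1 col=0 char='s'
After 4 (k): row=0 col=0 char='_'
After 5 (w): row=0 col=1 char='f'
After 6 (l): row=0 col=2 char='i'
After 7 (gg): row=0 col=0 char='_'
After 8 (G): row=4 col=0 char='t'
After 9 (j): row=4 col=0 char='t'
After 10 (k): row=3 col=0 char='r'
After 11 (k): row=2 col=0 char='r'
After 12 (k): row=1 col=0 char='s'

Answer: 1,0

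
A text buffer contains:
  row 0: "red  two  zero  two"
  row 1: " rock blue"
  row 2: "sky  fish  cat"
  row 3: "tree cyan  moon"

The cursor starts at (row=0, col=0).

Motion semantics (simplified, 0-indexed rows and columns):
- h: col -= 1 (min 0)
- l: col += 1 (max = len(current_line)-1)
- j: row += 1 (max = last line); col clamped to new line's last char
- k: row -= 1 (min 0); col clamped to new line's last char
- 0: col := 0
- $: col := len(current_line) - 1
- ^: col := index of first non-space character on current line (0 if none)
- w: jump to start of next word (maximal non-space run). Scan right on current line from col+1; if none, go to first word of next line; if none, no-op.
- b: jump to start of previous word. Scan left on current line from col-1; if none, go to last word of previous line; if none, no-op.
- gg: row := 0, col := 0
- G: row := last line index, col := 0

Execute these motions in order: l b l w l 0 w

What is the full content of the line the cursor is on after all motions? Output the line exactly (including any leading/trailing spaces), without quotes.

After 1 (l): row=0 col=1 char='e'
After 2 (b): row=0 col=0 char='r'
After 3 (l): row=0 col=1 char='e'
After 4 (w): row=0 col=5 char='t'
After 5 (l): row=0 col=6 char='w'
After 6 (0): row=0 col=0 char='r'
After 7 (w): row=0 col=5 char='t'

Answer: red  two  zero  two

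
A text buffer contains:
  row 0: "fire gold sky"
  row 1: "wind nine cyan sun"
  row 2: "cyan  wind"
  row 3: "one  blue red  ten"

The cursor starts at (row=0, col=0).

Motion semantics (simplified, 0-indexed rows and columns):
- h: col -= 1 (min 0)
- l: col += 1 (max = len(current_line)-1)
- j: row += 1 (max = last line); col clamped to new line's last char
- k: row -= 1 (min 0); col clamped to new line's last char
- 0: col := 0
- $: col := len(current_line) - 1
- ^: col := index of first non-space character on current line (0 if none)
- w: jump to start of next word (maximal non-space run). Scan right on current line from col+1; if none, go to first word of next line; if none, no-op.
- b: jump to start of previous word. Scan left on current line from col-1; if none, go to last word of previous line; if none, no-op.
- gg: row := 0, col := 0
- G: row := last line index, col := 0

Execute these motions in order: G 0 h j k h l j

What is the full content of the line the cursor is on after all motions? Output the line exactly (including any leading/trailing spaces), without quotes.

Answer: one  blue red  ten

Derivation:
After 1 (G): row=3 col=0 char='o'
After 2 (0): row=3 col=0 char='o'
After 3 (h): row=3 col=0 char='o'
After 4 (j): row=3 col=0 char='o'
After 5 (k): row=2 col=0 char='c'
After 6 (h): row=2 col=0 char='c'
After 7 (l): row=2 col=1 char='y'
After 8 (j): row=3 col=1 char='n'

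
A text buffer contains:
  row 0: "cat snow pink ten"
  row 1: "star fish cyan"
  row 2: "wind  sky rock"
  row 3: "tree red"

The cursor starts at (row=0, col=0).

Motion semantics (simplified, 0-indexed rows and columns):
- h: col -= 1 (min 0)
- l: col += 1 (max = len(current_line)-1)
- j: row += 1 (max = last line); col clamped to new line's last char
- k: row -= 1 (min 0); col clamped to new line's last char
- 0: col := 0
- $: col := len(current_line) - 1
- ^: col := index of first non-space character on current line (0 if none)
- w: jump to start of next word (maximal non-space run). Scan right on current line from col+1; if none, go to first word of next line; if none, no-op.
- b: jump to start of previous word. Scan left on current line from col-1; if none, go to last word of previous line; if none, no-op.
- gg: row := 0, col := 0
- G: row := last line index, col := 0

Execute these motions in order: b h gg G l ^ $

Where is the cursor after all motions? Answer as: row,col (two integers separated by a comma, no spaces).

Answer: 3,7

Derivation:
After 1 (b): row=0 col=0 char='c'
After 2 (h): row=0 col=0 char='c'
After 3 (gg): row=0 col=0 char='c'
After 4 (G): row=3 col=0 char='t'
After 5 (l): row=3 col=1 char='r'
After 6 (^): row=3 col=0 char='t'
After 7 ($): row=3 col=7 char='d'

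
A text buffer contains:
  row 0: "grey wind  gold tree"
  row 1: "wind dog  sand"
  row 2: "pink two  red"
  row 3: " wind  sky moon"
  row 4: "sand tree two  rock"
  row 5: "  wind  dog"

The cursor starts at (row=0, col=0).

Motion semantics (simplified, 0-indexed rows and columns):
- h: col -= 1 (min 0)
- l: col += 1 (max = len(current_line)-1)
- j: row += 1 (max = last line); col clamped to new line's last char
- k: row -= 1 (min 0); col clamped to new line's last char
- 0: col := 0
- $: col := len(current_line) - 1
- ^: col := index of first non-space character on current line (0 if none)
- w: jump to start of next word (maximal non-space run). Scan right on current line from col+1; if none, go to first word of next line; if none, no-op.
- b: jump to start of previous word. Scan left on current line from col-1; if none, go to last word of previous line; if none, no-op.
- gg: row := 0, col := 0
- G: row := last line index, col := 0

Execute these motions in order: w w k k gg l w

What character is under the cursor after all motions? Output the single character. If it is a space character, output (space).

Answer: w

Derivation:
After 1 (w): row=0 col=5 char='w'
After 2 (w): row=0 col=11 char='g'
After 3 (k): row=0 col=11 char='g'
After 4 (k): row=0 col=11 char='g'
After 5 (gg): row=0 col=0 char='g'
After 6 (l): row=0 col=1 char='r'
After 7 (w): row=0 col=5 char='w'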